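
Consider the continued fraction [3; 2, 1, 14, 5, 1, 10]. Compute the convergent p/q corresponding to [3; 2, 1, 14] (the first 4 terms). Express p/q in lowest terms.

147/44

Starting at the tail and folding back:
Start with 14.
1 + 1/(14/1) = 1 + 1/14 = 15/14
2 + 1/(15/14) = 2 + 14/15 = 44/15
3 + 1/(44/15) = 3 + 15/44 = 147/44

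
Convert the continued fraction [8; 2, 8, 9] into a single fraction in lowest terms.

a_0 = 8: 8/1
a_1 = 2: 17/2
a_2 = 8: 144/17
a_3 = 9: 1313/155

1313/155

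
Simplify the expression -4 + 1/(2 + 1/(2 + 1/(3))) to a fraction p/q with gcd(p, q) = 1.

-61/17

Start with 3.
2 + 1/(3/1) = 2 + 1/3 = 7/3
2 + 1/(7/3) = 2 + 3/7 = 17/7
-4 + 1/(17/7) = -4 + 7/17 = -61/17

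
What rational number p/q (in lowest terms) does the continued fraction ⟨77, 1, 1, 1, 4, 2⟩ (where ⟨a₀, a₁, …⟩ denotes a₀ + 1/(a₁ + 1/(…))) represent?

Compute successive convergents:
a_0 = 77: 77/1
a_1 = 1: 78/1
a_2 = 1: 155/2
a_3 = 1: 233/3
a_4 = 4: 1087/14
a_5 = 2: 2407/31

2407/31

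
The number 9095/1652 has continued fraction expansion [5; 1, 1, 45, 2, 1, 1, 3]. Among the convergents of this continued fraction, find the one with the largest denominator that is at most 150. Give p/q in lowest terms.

List convergents until the denominator exceeds the bound:
a_0 = 5: 5/1  (≤ bound)
a_1 = 1: 6/1  (≤ bound)
a_2 = 1: 11/2  (≤ bound)
a_3 = 45: 501/91  (≤ bound)
a_4 = 2: 1013/184  (> 150, stop)

501/91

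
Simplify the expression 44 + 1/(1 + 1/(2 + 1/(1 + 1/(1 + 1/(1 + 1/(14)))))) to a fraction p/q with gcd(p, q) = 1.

7201/161

a_0 = 44: 44/1
a_1 = 1: 45/1
a_2 = 2: 134/3
a_3 = 1: 179/4
a_4 = 1: 313/7
a_5 = 1: 492/11
a_6 = 14: 7201/161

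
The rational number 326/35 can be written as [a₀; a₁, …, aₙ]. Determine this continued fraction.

326 ÷ 35 → quotient 9, remainder 11
35 ÷ 11 → quotient 3, remainder 2
11 ÷ 2 → quotient 5, remainder 1
2 ÷ 1 → quotient 2, remainder 0

[9; 3, 5, 2]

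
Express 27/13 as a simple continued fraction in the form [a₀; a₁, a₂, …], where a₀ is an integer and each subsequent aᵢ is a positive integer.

⌊27/13⌋ = 2, remainder 1
⌊13/1⌋ = 13, remainder 0

[2; 13]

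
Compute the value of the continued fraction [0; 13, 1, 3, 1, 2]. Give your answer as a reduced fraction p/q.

14/193

a_0 = 0: 0/1
a_1 = 13: 1/13
a_2 = 1: 1/14
a_3 = 3: 4/55
a_4 = 1: 5/69
a_5 = 2: 14/193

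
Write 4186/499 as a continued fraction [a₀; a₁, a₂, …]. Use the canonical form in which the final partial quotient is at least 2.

[8; 2, 1, 1, 2, 1, 27]

Repeatedly divide and take the remainder:
4186 ÷ 499 → quotient 8, remainder 194
499 ÷ 194 → quotient 2, remainder 111
194 ÷ 111 → quotient 1, remainder 83
111 ÷ 83 → quotient 1, remainder 28
83 ÷ 28 → quotient 2, remainder 27
28 ÷ 27 → quotient 1, remainder 1
27 ÷ 1 → quotient 27, remainder 0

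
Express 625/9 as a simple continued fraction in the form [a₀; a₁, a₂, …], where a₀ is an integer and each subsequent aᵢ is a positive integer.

[69; 2, 4]

Apply division with remainder until the remainder is 0:
625 = 69·9 + 4, so a_0 = 69
9 = 2·4 + 1, so a_1 = 2
4 = 4·1 + 0, so a_2 = 4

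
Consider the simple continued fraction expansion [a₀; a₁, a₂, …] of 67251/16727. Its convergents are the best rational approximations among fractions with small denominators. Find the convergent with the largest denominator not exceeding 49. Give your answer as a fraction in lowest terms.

List convergents until the denominator exceeds the bound:
a_0 = 4: 4/1  (≤ bound)
a_1 = 48: 193/48  (≤ bound)
a_2 = 1: 197/49  (≤ bound)
a_3 = 3: 784/195  (> 49, stop)

197/49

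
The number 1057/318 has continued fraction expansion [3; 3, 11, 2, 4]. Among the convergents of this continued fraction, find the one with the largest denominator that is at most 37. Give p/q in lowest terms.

a_0 = 3: 3/1  (≤ bound)
a_1 = 3: 10/3  (≤ bound)
a_2 = 11: 113/34  (≤ bound)
a_3 = 2: 236/71  (> 37, stop)

113/34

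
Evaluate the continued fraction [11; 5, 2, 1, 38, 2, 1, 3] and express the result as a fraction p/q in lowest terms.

Start with 3.
1 + 1/(3/1) = 1 + 1/3 = 4/3
2 + 1/(4/3) = 2 + 3/4 = 11/4
38 + 1/(11/4) = 38 + 4/11 = 422/11
1 + 1/(422/11) = 1 + 11/422 = 433/422
2 + 1/(433/422) = 2 + 422/433 = 1288/433
5 + 1/(1288/433) = 5 + 433/1288 = 6873/1288
11 + 1/(6873/1288) = 11 + 1288/6873 = 76891/6873

76891/6873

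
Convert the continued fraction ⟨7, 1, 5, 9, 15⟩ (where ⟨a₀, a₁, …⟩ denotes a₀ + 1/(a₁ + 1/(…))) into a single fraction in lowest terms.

6512/831

Start with 15.
9 + 1/(15/1) = 9 + 1/15 = 136/15
5 + 1/(136/15) = 5 + 15/136 = 695/136
1 + 1/(695/136) = 1 + 136/695 = 831/695
7 + 1/(831/695) = 7 + 695/831 = 6512/831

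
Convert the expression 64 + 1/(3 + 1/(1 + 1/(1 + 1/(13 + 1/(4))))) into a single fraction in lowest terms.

24878/387

Start with 4.
13 + 1/(4/1) = 13 + 1/4 = 53/4
1 + 1/(53/4) = 1 + 4/53 = 57/53
1 + 1/(57/53) = 1 + 53/57 = 110/57
3 + 1/(110/57) = 3 + 57/110 = 387/110
64 + 1/(387/110) = 64 + 110/387 = 24878/387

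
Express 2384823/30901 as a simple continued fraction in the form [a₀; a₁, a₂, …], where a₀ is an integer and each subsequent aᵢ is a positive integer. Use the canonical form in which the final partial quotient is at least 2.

2384823 ÷ 30901 → quotient 77, remainder 5446
30901 ÷ 5446 → quotient 5, remainder 3671
5446 ÷ 3671 → quotient 1, remainder 1775
3671 ÷ 1775 → quotient 2, remainder 121
1775 ÷ 121 → quotient 14, remainder 81
121 ÷ 81 → quotient 1, remainder 40
81 ÷ 40 → quotient 2, remainder 1
40 ÷ 1 → quotient 40, remainder 0

[77; 5, 1, 2, 14, 1, 2, 40]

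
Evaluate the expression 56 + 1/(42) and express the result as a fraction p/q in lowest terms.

Start with 42.
56 + 1/(42/1) = 56 + 1/42 = 2353/42

2353/42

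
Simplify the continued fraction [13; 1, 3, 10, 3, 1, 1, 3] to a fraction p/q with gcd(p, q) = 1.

14485/1053

a_0 = 13: 13/1
a_1 = 1: 14/1
a_2 = 3: 55/4
a_3 = 10: 564/41
a_4 = 3: 1747/127
a_5 = 1: 2311/168
a_6 = 1: 4058/295
a_7 = 3: 14485/1053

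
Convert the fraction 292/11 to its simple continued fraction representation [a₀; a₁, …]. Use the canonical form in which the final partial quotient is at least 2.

[26; 1, 1, 5]

⌊292/11⌋ = 26, remainder 6
⌊11/6⌋ = 1, remainder 5
⌊6/5⌋ = 1, remainder 1
⌊5/1⌋ = 5, remainder 0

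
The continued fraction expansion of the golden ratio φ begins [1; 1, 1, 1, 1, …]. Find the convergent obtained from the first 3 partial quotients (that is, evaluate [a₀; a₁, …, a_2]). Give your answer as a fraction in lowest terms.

3/2

Compute successive convergents:
a_0 = 1: 1/1
a_1 = 1: 2/1
a_2 = 1: 3/2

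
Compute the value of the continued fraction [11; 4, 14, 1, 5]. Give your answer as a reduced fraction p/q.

4071/362

Collapse the nested fraction from the inside out:
Start with 5.
1 + 1/(5/1) = 1 + 1/5 = 6/5
14 + 1/(6/5) = 14 + 5/6 = 89/6
4 + 1/(89/6) = 4 + 6/89 = 362/89
11 + 1/(362/89) = 11 + 89/362 = 4071/362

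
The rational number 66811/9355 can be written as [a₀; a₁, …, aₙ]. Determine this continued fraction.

[7; 7, 18, 6, 12]

Repeatedly divide and take the remainder:
⌊66811/9355⌋ = 7, remainder 1326
⌊9355/1326⌋ = 7, remainder 73
⌊1326/73⌋ = 18, remainder 12
⌊73/12⌋ = 6, remainder 1
⌊12/1⌋ = 12, remainder 0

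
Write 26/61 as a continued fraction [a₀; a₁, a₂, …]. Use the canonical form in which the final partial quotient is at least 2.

26 ÷ 61 → quotient 0, remainder 26
61 ÷ 26 → quotient 2, remainder 9
26 ÷ 9 → quotient 2, remainder 8
9 ÷ 8 → quotient 1, remainder 1
8 ÷ 1 → quotient 8, remainder 0

[0; 2, 2, 1, 8]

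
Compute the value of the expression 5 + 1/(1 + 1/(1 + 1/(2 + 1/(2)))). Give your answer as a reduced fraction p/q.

Start with 2.
2 + 1/(2/1) = 2 + 1/2 = 5/2
1 + 1/(5/2) = 1 + 2/5 = 7/5
1 + 1/(7/5) = 1 + 5/7 = 12/7
5 + 1/(12/7) = 5 + 7/12 = 67/12

67/12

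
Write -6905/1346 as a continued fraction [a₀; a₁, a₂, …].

[-6; 1, 6, 1, 2, 4, 6, 2]

Repeatedly divide and take the remainder:
-6905 = -6·1346 + 1171, so a_0 = -6
1346 = 1·1171 + 175, so a_1 = 1
1171 = 6·175 + 121, so a_2 = 6
175 = 1·121 + 54, so a_3 = 1
121 = 2·54 + 13, so a_4 = 2
54 = 4·13 + 2, so a_5 = 4
13 = 6·2 + 1, so a_6 = 6
2 = 2·1 + 0, so a_7 = 2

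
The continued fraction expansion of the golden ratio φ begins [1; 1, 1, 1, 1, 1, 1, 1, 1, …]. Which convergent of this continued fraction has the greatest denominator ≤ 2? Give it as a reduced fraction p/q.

a_0 = 1: 1/1  (≤ bound)
a_1 = 1: 2/1  (≤ bound)
a_2 = 1: 3/2  (≤ bound)
a_3 = 1: 5/3  (> 2, stop)

3/2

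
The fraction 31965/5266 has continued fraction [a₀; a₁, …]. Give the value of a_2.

31965 = 6·5266 + 369, so a_0 = 6
5266 = 14·369 + 100, so a_1 = 14
369 = 3·100 + 69, so a_2 = 3

3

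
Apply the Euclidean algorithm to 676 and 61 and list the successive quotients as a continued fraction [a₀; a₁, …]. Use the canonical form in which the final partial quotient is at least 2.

⌊676/61⌋ = 11, remainder 5
⌊61/5⌋ = 12, remainder 1
⌊5/1⌋ = 5, remainder 0

[11; 12, 5]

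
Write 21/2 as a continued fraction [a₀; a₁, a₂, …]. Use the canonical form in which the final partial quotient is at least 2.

Run the Euclidean algorithm, recording each quotient:
⌊21/2⌋ = 10, remainder 1
⌊2/1⌋ = 2, remainder 0

[10; 2]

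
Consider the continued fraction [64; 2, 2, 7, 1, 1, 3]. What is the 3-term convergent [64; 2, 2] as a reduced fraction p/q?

322/5

Compute successive convergents:
a_0 = 64: 64/1
a_1 = 2: 129/2
a_2 = 2: 322/5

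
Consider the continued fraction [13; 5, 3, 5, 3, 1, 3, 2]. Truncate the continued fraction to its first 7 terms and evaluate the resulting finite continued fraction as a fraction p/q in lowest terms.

17659/1339

Work from the innermost term outward:
Start with 3.
1 + 1/(3/1) = 1 + 1/3 = 4/3
3 + 1/(4/3) = 3 + 3/4 = 15/4
5 + 1/(15/4) = 5 + 4/15 = 79/15
3 + 1/(79/15) = 3 + 15/79 = 252/79
5 + 1/(252/79) = 5 + 79/252 = 1339/252
13 + 1/(1339/252) = 13 + 252/1339 = 17659/1339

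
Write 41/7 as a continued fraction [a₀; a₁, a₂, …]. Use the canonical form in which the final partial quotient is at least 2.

[5; 1, 6]

⌊41/7⌋ = 5, remainder 6
⌊7/6⌋ = 1, remainder 1
⌊6/1⌋ = 6, remainder 0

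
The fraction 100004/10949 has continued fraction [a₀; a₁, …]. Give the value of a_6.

100004 ÷ 10949 → quotient 9, remainder 1463
10949 ÷ 1463 → quotient 7, remainder 708
1463 ÷ 708 → quotient 2, remainder 47
708 ÷ 47 → quotient 15, remainder 3
47 ÷ 3 → quotient 15, remainder 2
3 ÷ 2 → quotient 1, remainder 1
2 ÷ 1 → quotient 2, remainder 0

2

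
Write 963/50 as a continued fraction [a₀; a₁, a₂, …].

[19; 3, 1, 5, 2]

963 ÷ 50 → quotient 19, remainder 13
50 ÷ 13 → quotient 3, remainder 11
13 ÷ 11 → quotient 1, remainder 2
11 ÷ 2 → quotient 5, remainder 1
2 ÷ 1 → quotient 2, remainder 0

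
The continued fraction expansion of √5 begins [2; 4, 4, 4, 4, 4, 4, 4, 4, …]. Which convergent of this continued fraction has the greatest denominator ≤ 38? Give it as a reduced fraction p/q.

38/17

a_0 = 2: 2/1  (≤ bound)
a_1 = 4: 9/4  (≤ bound)
a_2 = 4: 38/17  (≤ bound)
a_3 = 4: 161/72  (> 38, stop)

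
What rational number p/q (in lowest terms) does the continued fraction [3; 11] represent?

34/11

Starting at the tail and folding back:
Start with 11.
3 + 1/(11/1) = 3 + 1/11 = 34/11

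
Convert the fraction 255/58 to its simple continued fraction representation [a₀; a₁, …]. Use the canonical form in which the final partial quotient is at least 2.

⌊255/58⌋ = 4, remainder 23
⌊58/23⌋ = 2, remainder 12
⌊23/12⌋ = 1, remainder 11
⌊12/11⌋ = 1, remainder 1
⌊11/1⌋ = 11, remainder 0

[4; 2, 1, 1, 11]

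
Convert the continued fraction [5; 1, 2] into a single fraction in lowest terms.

Start with 2.
1 + 1/(2/1) = 1 + 1/2 = 3/2
5 + 1/(3/2) = 5 + 2/3 = 17/3

17/3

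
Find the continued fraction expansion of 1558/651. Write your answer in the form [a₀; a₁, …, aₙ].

1558 ÷ 651 → quotient 2, remainder 256
651 ÷ 256 → quotient 2, remainder 139
256 ÷ 139 → quotient 1, remainder 117
139 ÷ 117 → quotient 1, remainder 22
117 ÷ 22 → quotient 5, remainder 7
22 ÷ 7 → quotient 3, remainder 1
7 ÷ 1 → quotient 7, remainder 0

[2; 2, 1, 1, 5, 3, 7]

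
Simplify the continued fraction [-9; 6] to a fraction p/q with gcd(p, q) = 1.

-53/6

Start with 6.
-9 + 1/(6/1) = -9 + 1/6 = -53/6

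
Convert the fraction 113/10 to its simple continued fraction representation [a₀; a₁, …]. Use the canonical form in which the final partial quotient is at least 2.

Apply division with remainder until the remainder is 0:
113 = 11·10 + 3, so a_0 = 11
10 = 3·3 + 1, so a_1 = 3
3 = 3·1 + 0, so a_2 = 3

[11; 3, 3]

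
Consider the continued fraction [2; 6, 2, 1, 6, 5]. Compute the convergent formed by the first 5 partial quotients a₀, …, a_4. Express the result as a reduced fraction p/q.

274/127

Compute successive convergents:
a_0 = 2: 2/1
a_1 = 6: 13/6
a_2 = 2: 28/13
a_3 = 1: 41/19
a_4 = 6: 274/127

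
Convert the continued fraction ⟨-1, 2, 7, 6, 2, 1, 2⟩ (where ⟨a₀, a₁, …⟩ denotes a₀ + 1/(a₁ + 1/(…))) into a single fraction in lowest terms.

Starting at the tail and folding back:
Start with 2.
1 + 1/(2/1) = 1 + 1/2 = 3/2
2 + 1/(3/2) = 2 + 2/3 = 8/3
6 + 1/(8/3) = 6 + 3/8 = 51/8
7 + 1/(51/8) = 7 + 8/51 = 365/51
2 + 1/(365/51) = 2 + 51/365 = 781/365
-1 + 1/(781/365) = -1 + 365/781 = -416/781

-416/781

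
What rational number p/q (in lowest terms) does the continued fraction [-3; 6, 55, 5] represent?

-4707/1661

a_0 = -3: -3/1
a_1 = 6: -17/6
a_2 = 55: -938/331
a_3 = 5: -4707/1661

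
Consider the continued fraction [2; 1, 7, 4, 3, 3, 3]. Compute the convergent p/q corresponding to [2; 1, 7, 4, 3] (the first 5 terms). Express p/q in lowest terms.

308/107

Start with 3.
4 + 1/(3/1) = 4 + 1/3 = 13/3
7 + 1/(13/3) = 7 + 3/13 = 94/13
1 + 1/(94/13) = 1 + 13/94 = 107/94
2 + 1/(107/94) = 2 + 94/107 = 308/107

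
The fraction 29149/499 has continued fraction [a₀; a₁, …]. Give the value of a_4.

3

29149 = 58·499 + 207, so a_0 = 58
499 = 2·207 + 85, so a_1 = 2
207 = 2·85 + 37, so a_2 = 2
85 = 2·37 + 11, so a_3 = 2
37 = 3·11 + 4, so a_4 = 3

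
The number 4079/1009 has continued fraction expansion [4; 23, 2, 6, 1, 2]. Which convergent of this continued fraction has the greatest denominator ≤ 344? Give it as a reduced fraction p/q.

a_0 = 4: 4/1  (≤ bound)
a_1 = 23: 93/23  (≤ bound)
a_2 = 2: 190/47  (≤ bound)
a_3 = 6: 1233/305  (≤ bound)
a_4 = 1: 1423/352  (> 344, stop)

1233/305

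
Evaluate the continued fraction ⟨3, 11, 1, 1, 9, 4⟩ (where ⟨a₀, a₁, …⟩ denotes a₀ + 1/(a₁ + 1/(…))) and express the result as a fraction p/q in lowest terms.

a_0 = 3: 3/1
a_1 = 11: 34/11
a_2 = 1: 37/12
a_3 = 1: 71/23
a_4 = 9: 676/219
a_5 = 4: 2775/899

2775/899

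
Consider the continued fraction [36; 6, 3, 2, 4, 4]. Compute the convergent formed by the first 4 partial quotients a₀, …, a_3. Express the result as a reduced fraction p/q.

a_0 = 36: 36/1
a_1 = 6: 217/6
a_2 = 3: 687/19
a_3 = 2: 1591/44

1591/44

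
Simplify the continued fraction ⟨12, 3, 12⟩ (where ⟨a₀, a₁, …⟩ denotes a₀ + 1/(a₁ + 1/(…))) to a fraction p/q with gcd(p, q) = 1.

Use the convergent recurrence hₖ = aₖ·hₖ₋₁ + hₖ₋₂ (and likewise for the denominators kₖ):
a_0 = 12: 12/1
a_1 = 3: 37/3
a_2 = 12: 456/37

456/37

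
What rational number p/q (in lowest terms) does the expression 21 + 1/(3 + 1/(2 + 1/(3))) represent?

a_0 = 21: 21/1
a_1 = 3: 64/3
a_2 = 2: 149/7
a_3 = 3: 511/24

511/24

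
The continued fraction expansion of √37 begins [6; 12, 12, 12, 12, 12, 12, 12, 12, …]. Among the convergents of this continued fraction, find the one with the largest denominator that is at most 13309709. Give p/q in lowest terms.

a_0 = 6: 6/1  (≤ bound)
a_1 = 12: 73/12  (≤ bound)
a_2 = 12: 882/145  (≤ bound)
a_3 = 12: 10657/1752  (≤ bound)
a_4 = 12: 128766/21169  (≤ bound)
a_5 = 12: 1555849/255780  (≤ bound)
a_6 = 12: 18798954/3090529  (≤ bound)
a_7 = 12: 227143297/37342128  (> 13309709, stop)

18798954/3090529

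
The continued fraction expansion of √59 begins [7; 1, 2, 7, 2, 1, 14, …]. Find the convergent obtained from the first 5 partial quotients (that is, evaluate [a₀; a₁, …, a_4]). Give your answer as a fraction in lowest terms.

Start with 2.
7 + 1/(2/1) = 7 + 1/2 = 15/2
2 + 1/(15/2) = 2 + 2/15 = 32/15
1 + 1/(32/15) = 1 + 15/32 = 47/32
7 + 1/(47/32) = 7 + 32/47 = 361/47

361/47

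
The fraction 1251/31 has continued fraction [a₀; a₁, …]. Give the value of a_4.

2

1251 = 40·31 + 11, so a_0 = 40
31 = 2·11 + 9, so a_1 = 2
11 = 1·9 + 2, so a_2 = 1
9 = 4·2 + 1, so a_3 = 4
2 = 2·1 + 0, so a_4 = 2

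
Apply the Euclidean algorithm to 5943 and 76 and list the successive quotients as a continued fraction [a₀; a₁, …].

[78; 5, 15]

5943 ÷ 76 → quotient 78, remainder 15
76 ÷ 15 → quotient 5, remainder 1
15 ÷ 1 → quotient 15, remainder 0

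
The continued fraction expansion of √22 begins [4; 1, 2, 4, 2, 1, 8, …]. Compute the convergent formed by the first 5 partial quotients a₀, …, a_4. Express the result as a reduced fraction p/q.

136/29

Start with 2.
4 + 1/(2/1) = 4 + 1/2 = 9/2
2 + 1/(9/2) = 2 + 2/9 = 20/9
1 + 1/(20/9) = 1 + 9/20 = 29/20
4 + 1/(29/20) = 4 + 20/29 = 136/29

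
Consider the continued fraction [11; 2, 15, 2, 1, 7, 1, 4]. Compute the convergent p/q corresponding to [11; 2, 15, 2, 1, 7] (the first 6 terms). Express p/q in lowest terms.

Start with 7.
1 + 1/(7/1) = 1 + 1/7 = 8/7
2 + 1/(8/7) = 2 + 7/8 = 23/8
15 + 1/(23/8) = 15 + 8/23 = 353/23
2 + 1/(353/23) = 2 + 23/353 = 729/353
11 + 1/(729/353) = 11 + 353/729 = 8372/729

8372/729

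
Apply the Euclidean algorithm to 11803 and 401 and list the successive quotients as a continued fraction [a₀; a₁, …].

Repeatedly divide and take the remainder:
11803 ÷ 401 → quotient 29, remainder 174
401 ÷ 174 → quotient 2, remainder 53
174 ÷ 53 → quotient 3, remainder 15
53 ÷ 15 → quotient 3, remainder 8
15 ÷ 8 → quotient 1, remainder 7
8 ÷ 7 → quotient 1, remainder 1
7 ÷ 1 → quotient 7, remainder 0

[29; 2, 3, 3, 1, 1, 7]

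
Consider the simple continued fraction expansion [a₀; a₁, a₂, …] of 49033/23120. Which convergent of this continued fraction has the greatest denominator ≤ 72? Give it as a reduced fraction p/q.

123/58

a_0 = 2: 2/1  (≤ bound)
a_1 = 8: 17/8  (≤ bound)
a_2 = 3: 53/25  (≤ bound)
a_3 = 1: 70/33  (≤ bound)
a_4 = 1: 123/58  (≤ bound)
a_5 = 2: 316/149  (> 72, stop)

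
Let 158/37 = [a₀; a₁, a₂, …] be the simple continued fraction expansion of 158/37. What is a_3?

2

Repeatedly divide and take the remainder:
158 ÷ 37 → quotient 4, remainder 10
37 ÷ 10 → quotient 3, remainder 7
10 ÷ 7 → quotient 1, remainder 3
7 ÷ 3 → quotient 2, remainder 1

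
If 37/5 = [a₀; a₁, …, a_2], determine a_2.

Run the Euclidean algorithm, recording each quotient:
37 ÷ 5 → quotient 7, remainder 2
5 ÷ 2 → quotient 2, remainder 1
2 ÷ 1 → quotient 2, remainder 0

2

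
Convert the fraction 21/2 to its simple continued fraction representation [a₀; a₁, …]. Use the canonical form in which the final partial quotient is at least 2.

[10; 2]

⌊21/2⌋ = 10, remainder 1
⌊2/1⌋ = 2, remainder 0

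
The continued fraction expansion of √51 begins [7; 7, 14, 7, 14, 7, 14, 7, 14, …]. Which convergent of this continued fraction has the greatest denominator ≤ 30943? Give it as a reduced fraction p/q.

List convergents until the denominator exceeds the bound:
a_0 = 7: 7/1  (≤ bound)
a_1 = 7: 50/7  (≤ bound)
a_2 = 14: 707/99  (≤ bound)
a_3 = 7: 4999/700  (≤ bound)
a_4 = 14: 70693/9899  (≤ bound)
a_5 = 7: 499850/69993  (> 30943, stop)

70693/9899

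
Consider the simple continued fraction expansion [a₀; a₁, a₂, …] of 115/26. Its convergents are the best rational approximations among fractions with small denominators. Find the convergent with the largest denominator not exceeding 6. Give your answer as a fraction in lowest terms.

a_0 = 4: 4/1  (≤ bound)
a_1 = 2: 9/2  (≤ bound)
a_2 = 2: 22/5  (≤ bound)
a_3 = 1: 31/7  (> 6, stop)

22/5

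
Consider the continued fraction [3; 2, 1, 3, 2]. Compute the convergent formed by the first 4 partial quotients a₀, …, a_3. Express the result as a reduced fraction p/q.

37/11

Start with 3.
1 + 1/(3/1) = 1 + 1/3 = 4/3
2 + 1/(4/3) = 2 + 3/4 = 11/4
3 + 1/(11/4) = 3 + 4/11 = 37/11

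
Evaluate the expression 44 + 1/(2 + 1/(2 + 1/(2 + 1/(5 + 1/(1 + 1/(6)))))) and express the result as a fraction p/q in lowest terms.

23407/527

Start with 6.
1 + 1/(6/1) = 1 + 1/6 = 7/6
5 + 1/(7/6) = 5 + 6/7 = 41/7
2 + 1/(41/7) = 2 + 7/41 = 89/41
2 + 1/(89/41) = 2 + 41/89 = 219/89
2 + 1/(219/89) = 2 + 89/219 = 527/219
44 + 1/(527/219) = 44 + 219/527 = 23407/527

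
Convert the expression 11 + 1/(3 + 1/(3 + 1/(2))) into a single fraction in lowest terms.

260/23

Start with 2.
3 + 1/(2/1) = 3 + 1/2 = 7/2
3 + 1/(7/2) = 3 + 2/7 = 23/7
11 + 1/(23/7) = 11 + 7/23 = 260/23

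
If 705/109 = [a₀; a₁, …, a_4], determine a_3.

Repeatedly divide and take the remainder:
705 = 6·109 + 51, so a_0 = 6
109 = 2·51 + 7, so a_1 = 2
51 = 7·7 + 2, so a_2 = 7
7 = 3·2 + 1, so a_3 = 3

3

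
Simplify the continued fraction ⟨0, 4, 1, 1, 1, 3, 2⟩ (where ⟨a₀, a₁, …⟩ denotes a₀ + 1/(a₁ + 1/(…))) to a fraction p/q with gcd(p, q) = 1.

Use the convergent recurrence hₖ = aₖ·hₖ₋₁ + hₖ₋₂ (and likewise for the denominators kₖ):
a_0 = 0: 0/1
a_1 = 4: 1/4
a_2 = 1: 1/5
a_3 = 1: 2/9
a_4 = 1: 3/14
a_5 = 3: 11/51
a_6 = 2: 25/116

25/116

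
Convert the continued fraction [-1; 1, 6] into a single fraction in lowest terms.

Start with 6.
1 + 1/(6/1) = 1 + 1/6 = 7/6
-1 + 1/(7/6) = -1 + 6/7 = -1/7

-1/7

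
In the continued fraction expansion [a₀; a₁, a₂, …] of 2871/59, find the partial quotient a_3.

1

2871 ÷ 59 → quotient 48, remainder 39
59 ÷ 39 → quotient 1, remainder 20
39 ÷ 20 → quotient 1, remainder 19
20 ÷ 19 → quotient 1, remainder 1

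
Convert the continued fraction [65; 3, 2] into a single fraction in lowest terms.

a_0 = 65: 65/1
a_1 = 3: 196/3
a_2 = 2: 457/7

457/7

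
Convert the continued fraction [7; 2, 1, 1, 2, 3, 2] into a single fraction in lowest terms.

a_0 = 7: 7/1
a_1 = 2: 15/2
a_2 = 1: 22/3
a_3 = 1: 37/5
a_4 = 2: 96/13
a_5 = 3: 325/44
a_6 = 2: 746/101

746/101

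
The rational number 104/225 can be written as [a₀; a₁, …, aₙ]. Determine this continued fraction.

Repeatedly divide and take the remainder:
⌊104/225⌋ = 0, remainder 104
⌊225/104⌋ = 2, remainder 17
⌊104/17⌋ = 6, remainder 2
⌊17/2⌋ = 8, remainder 1
⌊2/1⌋ = 2, remainder 0

[0; 2, 6, 8, 2]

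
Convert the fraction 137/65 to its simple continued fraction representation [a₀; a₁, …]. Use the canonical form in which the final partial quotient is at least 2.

137 = 2·65 + 7, so a_0 = 2
65 = 9·7 + 2, so a_1 = 9
7 = 3·2 + 1, so a_2 = 3
2 = 2·1 + 0, so a_3 = 2

[2; 9, 3, 2]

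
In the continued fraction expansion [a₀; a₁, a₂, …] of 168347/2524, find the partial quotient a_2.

2

168347 = 66·2524 + 1763, so a_0 = 66
2524 = 1·1763 + 761, so a_1 = 1
1763 = 2·761 + 241, so a_2 = 2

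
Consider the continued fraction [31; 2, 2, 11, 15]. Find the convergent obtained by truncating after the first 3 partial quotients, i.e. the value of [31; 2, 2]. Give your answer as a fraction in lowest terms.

157/5

Use the convergent recurrence hₖ = aₖ·hₖ₋₁ + hₖ₋₂ (and likewise for the denominators kₖ):
a_0 = 31: 31/1
a_1 = 2: 63/2
a_2 = 2: 157/5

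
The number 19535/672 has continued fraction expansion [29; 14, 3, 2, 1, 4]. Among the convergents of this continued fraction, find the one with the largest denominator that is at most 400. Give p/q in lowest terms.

a_0 = 29: 29/1  (≤ bound)
a_1 = 14: 407/14  (≤ bound)
a_2 = 3: 1250/43  (≤ bound)
a_3 = 2: 2907/100  (≤ bound)
a_4 = 1: 4157/143  (≤ bound)
a_5 = 4: 19535/672  (> 400, stop)

4157/143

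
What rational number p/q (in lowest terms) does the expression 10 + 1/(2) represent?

21/2

Starting at the tail and folding back:
Start with 2.
10 + 1/(2/1) = 10 + 1/2 = 21/2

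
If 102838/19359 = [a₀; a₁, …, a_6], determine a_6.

53

102838 = 5·19359 + 6043, so a_0 = 5
19359 = 3·6043 + 1230, so a_1 = 3
6043 = 4·1230 + 1123, so a_2 = 4
1230 = 1·1123 + 107, so a_3 = 1
1123 = 10·107 + 53, so a_4 = 10
107 = 2·53 + 1, so a_5 = 2
53 = 53·1 + 0, so a_6 = 53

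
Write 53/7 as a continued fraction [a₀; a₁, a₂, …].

Run the Euclidean algorithm, recording each quotient:
53 = 7·7 + 4, so a_0 = 7
7 = 1·4 + 3, so a_1 = 1
4 = 1·3 + 1, so a_2 = 1
3 = 3·1 + 0, so a_3 = 3

[7; 1, 1, 3]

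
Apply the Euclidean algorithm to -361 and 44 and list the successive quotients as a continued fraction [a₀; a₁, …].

Apply division with remainder until the remainder is 0:
-361 ÷ 44 → quotient -9, remainder 35
44 ÷ 35 → quotient 1, remainder 9
35 ÷ 9 → quotient 3, remainder 8
9 ÷ 8 → quotient 1, remainder 1
8 ÷ 1 → quotient 8, remainder 0

[-9; 1, 3, 1, 8]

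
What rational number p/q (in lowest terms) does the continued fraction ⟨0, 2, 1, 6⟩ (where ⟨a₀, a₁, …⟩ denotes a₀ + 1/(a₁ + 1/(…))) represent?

a_0 = 0: 0/1
a_1 = 2: 1/2
a_2 = 1: 1/3
a_3 = 6: 7/20

7/20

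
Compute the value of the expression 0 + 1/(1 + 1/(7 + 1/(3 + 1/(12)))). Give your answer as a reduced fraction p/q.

a_0 = 0: 0/1
a_1 = 1: 1/1
a_2 = 7: 7/8
a_3 = 3: 22/25
a_4 = 12: 271/308

271/308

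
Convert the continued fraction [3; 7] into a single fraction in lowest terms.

Start with 7.
3 + 1/(7/1) = 3 + 1/7 = 22/7

22/7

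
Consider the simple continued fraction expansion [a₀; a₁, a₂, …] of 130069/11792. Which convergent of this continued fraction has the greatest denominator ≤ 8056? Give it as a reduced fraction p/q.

List convergents until the denominator exceeds the bound:
a_0 = 11: 11/1  (≤ bound)
a_1 = 33: 364/33  (≤ bound)
a_2 = 32: 11659/1057  (≤ bound)
a_3 = 2: 23682/2147  (≤ bound)
a_4 = 5: 130069/11792  (> 8056, stop)

23682/2147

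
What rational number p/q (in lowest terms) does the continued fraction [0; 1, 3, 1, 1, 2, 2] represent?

43/55

a_0 = 0: 0/1
a_1 = 1: 1/1
a_2 = 3: 3/4
a_3 = 1: 4/5
a_4 = 1: 7/9
a_5 = 2: 18/23
a_6 = 2: 43/55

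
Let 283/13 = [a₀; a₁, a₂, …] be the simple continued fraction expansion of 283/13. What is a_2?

⌊283/13⌋ = 21, remainder 10
⌊13/10⌋ = 1, remainder 3
⌊10/3⌋ = 3, remainder 1

3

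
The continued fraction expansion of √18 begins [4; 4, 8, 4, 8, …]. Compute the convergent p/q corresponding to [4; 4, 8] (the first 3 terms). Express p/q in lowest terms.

140/33

Build up convergents one term at a time:
a_0 = 4: 4/1
a_1 = 4: 17/4
a_2 = 8: 140/33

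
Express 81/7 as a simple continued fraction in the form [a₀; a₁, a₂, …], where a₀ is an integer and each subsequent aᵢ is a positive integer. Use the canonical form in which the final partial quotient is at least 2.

[11; 1, 1, 3]

81 = 11·7 + 4, so a_0 = 11
7 = 1·4 + 3, so a_1 = 1
4 = 1·3 + 1, so a_2 = 1
3 = 3·1 + 0, so a_3 = 3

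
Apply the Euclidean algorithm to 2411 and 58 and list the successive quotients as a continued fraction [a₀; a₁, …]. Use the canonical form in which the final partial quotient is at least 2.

[41; 1, 1, 3, 8]

⌊2411/58⌋ = 41, remainder 33
⌊58/33⌋ = 1, remainder 25
⌊33/25⌋ = 1, remainder 8
⌊25/8⌋ = 3, remainder 1
⌊8/1⌋ = 8, remainder 0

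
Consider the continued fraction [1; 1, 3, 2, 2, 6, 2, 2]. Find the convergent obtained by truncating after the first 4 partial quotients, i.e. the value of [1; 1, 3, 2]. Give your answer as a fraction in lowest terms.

a_0 = 1: 1/1
a_1 = 1: 2/1
a_2 = 3: 7/4
a_3 = 2: 16/9

16/9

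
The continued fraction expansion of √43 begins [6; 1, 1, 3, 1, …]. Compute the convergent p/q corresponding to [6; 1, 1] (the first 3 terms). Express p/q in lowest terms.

Starting at the tail and folding back:
Start with 1.
1 + 1/(1/1) = 1 + 1/1 = 2/1
6 + 1/(2/1) = 6 + 1/2 = 13/2

13/2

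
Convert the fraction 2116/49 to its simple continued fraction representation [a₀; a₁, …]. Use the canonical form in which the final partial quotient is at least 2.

[43; 5, 2, 4]

Apply division with remainder until the remainder is 0:
2116 = 43·49 + 9, so a_0 = 43
49 = 5·9 + 4, so a_1 = 5
9 = 2·4 + 1, so a_2 = 2
4 = 4·1 + 0, so a_3 = 4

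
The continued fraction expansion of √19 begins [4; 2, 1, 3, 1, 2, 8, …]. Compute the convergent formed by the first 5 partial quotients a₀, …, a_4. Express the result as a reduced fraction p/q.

61/14

Start with 1.
3 + 1/(1/1) = 3 + 1/1 = 4/1
1 + 1/(4/1) = 1 + 1/4 = 5/4
2 + 1/(5/4) = 2 + 4/5 = 14/5
4 + 1/(14/5) = 4 + 5/14 = 61/14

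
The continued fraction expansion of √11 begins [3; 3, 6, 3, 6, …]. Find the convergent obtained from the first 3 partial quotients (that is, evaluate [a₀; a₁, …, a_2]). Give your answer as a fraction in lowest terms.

63/19

a_0 = 3: 3/1
a_1 = 3: 10/3
a_2 = 6: 63/19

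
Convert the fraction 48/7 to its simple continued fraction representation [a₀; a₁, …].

Apply division with remainder until the remainder is 0:
48 ÷ 7 → quotient 6, remainder 6
7 ÷ 6 → quotient 1, remainder 1
6 ÷ 1 → quotient 6, remainder 0

[6; 1, 6]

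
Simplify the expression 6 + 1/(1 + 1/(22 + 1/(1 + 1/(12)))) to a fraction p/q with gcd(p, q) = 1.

Start with 12.
1 + 1/(12/1) = 1 + 1/12 = 13/12
22 + 1/(13/12) = 22 + 12/13 = 298/13
1 + 1/(298/13) = 1 + 13/298 = 311/298
6 + 1/(311/298) = 6 + 298/311 = 2164/311

2164/311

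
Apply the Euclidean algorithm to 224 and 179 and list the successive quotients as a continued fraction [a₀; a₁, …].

[1; 3, 1, 44]

224 = 1·179 + 45, so a_0 = 1
179 = 3·45 + 44, so a_1 = 3
45 = 1·44 + 1, so a_2 = 1
44 = 44·1 + 0, so a_3 = 44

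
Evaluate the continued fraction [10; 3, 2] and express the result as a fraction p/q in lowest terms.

a_0 = 10: 10/1
a_1 = 3: 31/3
a_2 = 2: 72/7

72/7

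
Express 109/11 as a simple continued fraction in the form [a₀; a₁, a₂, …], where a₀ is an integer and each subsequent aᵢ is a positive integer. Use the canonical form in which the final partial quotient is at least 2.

[9; 1, 10]

Apply division with remainder until the remainder is 0:
109 ÷ 11 → quotient 9, remainder 10
11 ÷ 10 → quotient 1, remainder 1
10 ÷ 1 → quotient 10, remainder 0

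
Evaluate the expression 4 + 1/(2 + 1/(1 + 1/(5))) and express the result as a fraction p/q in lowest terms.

74/17

Start with 5.
1 + 1/(5/1) = 1 + 1/5 = 6/5
2 + 1/(6/5) = 2 + 5/6 = 17/6
4 + 1/(17/6) = 4 + 6/17 = 74/17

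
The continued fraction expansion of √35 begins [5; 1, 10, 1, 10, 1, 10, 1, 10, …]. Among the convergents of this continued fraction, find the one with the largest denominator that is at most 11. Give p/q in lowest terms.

65/11

a_0 = 5: 5/1  (≤ bound)
a_1 = 1: 6/1  (≤ bound)
a_2 = 10: 65/11  (≤ bound)
a_3 = 1: 71/12  (> 11, stop)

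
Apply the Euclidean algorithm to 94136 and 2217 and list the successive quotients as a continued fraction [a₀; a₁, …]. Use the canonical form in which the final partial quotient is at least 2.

⌊94136/2217⌋ = 42, remainder 1022
⌊2217/1022⌋ = 2, remainder 173
⌊1022/173⌋ = 5, remainder 157
⌊173/157⌋ = 1, remainder 16
⌊157/16⌋ = 9, remainder 13
⌊16/13⌋ = 1, remainder 3
⌊13/3⌋ = 4, remainder 1
⌊3/1⌋ = 3, remainder 0

[42; 2, 5, 1, 9, 1, 4, 3]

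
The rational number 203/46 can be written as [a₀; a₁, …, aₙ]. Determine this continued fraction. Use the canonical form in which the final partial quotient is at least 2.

Repeatedly divide and take the remainder:
203 = 4·46 + 19, so a_0 = 4
46 = 2·19 + 8, so a_1 = 2
19 = 2·8 + 3, so a_2 = 2
8 = 2·3 + 2, so a_3 = 2
3 = 1·2 + 1, so a_4 = 1
2 = 2·1 + 0, so a_5 = 2

[4; 2, 2, 2, 1, 2]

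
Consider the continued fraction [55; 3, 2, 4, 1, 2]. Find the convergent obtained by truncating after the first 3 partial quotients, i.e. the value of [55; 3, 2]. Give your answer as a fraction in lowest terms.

387/7

Start with 2.
3 + 1/(2/1) = 3 + 1/2 = 7/2
55 + 1/(7/2) = 55 + 2/7 = 387/7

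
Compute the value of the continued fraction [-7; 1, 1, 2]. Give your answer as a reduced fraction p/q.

-32/5

Start with 2.
1 + 1/(2/1) = 1 + 1/2 = 3/2
1 + 1/(3/2) = 1 + 2/3 = 5/3
-7 + 1/(5/3) = -7 + 3/5 = -32/5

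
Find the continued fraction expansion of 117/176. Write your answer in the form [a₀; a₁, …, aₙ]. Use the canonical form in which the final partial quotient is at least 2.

⌊117/176⌋ = 0, remainder 117
⌊176/117⌋ = 1, remainder 59
⌊117/59⌋ = 1, remainder 58
⌊59/58⌋ = 1, remainder 1
⌊58/1⌋ = 58, remainder 0

[0; 1, 1, 1, 58]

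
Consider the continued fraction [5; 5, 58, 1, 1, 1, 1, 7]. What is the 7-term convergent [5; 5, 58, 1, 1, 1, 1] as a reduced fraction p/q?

Work from the innermost term outward:
Start with 1.
1 + 1/(1/1) = 1 + 1/1 = 2/1
1 + 1/(2/1) = 1 + 1/2 = 3/2
1 + 1/(3/2) = 1 + 2/3 = 5/3
58 + 1/(5/3) = 58 + 3/5 = 293/5
5 + 1/(293/5) = 5 + 5/293 = 1470/293
5 + 1/(1470/293) = 5 + 293/1470 = 7643/1470

7643/1470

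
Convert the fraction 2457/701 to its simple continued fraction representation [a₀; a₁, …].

[3; 1, 1, 49, 1, 1, 3]

Repeatedly divide and take the remainder:
2457 ÷ 701 → quotient 3, remainder 354
701 ÷ 354 → quotient 1, remainder 347
354 ÷ 347 → quotient 1, remainder 7
347 ÷ 7 → quotient 49, remainder 4
7 ÷ 4 → quotient 1, remainder 3
4 ÷ 3 → quotient 1, remainder 1
3 ÷ 1 → quotient 3, remainder 0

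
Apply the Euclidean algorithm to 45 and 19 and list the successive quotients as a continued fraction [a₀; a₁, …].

Run the Euclidean algorithm, recording each quotient:
⌊45/19⌋ = 2, remainder 7
⌊19/7⌋ = 2, remainder 5
⌊7/5⌋ = 1, remainder 2
⌊5/2⌋ = 2, remainder 1
⌊2/1⌋ = 2, remainder 0

[2; 2, 1, 2, 2]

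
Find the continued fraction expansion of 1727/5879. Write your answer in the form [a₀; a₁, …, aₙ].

[0; 3, 2, 2, 9, 5, 7]

1727 = 0·5879 + 1727, so a_0 = 0
5879 = 3·1727 + 698, so a_1 = 3
1727 = 2·698 + 331, so a_2 = 2
698 = 2·331 + 36, so a_3 = 2
331 = 9·36 + 7, so a_4 = 9
36 = 5·7 + 1, so a_5 = 5
7 = 7·1 + 0, so a_6 = 7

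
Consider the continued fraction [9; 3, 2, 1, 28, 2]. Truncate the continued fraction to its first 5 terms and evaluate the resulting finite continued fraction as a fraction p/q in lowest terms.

a_0 = 9: 9/1
a_1 = 3: 28/3
a_2 = 2: 65/7
a_3 = 1: 93/10
a_4 = 28: 2669/287

2669/287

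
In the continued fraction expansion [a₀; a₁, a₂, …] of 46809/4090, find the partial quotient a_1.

46809 = 11·4090 + 1819, so a_0 = 11
4090 = 2·1819 + 452, so a_1 = 2

2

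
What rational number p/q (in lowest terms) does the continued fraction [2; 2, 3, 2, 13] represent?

a_0 = 2: 2/1
a_1 = 2: 5/2
a_2 = 3: 17/7
a_3 = 2: 39/16
a_4 = 13: 524/215

524/215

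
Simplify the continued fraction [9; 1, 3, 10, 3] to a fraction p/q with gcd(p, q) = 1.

1239/127

Compute successive convergents:
a_0 = 9: 9/1
a_1 = 1: 10/1
a_2 = 3: 39/4
a_3 = 10: 400/41
a_4 = 3: 1239/127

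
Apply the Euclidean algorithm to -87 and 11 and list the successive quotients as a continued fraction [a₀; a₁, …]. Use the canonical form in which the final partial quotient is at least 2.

[-8; 11]

Repeatedly divide and take the remainder:
⌊-87/11⌋ = -8, remainder 1
⌊11/1⌋ = 11, remainder 0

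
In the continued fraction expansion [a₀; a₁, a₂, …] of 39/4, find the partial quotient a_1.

Run the Euclidean algorithm, recording each quotient:
⌊39/4⌋ = 9, remainder 3
⌊4/3⌋ = 1, remainder 1

1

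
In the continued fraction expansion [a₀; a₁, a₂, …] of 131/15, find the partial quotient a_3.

1

131 ÷ 15 → quotient 8, remainder 11
15 ÷ 11 → quotient 1, remainder 4
11 ÷ 4 → quotient 2, remainder 3
4 ÷ 3 → quotient 1, remainder 1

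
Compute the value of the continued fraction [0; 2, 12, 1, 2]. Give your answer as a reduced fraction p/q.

Work from the innermost term outward:
Start with 2.
1 + 1/(2/1) = 1 + 1/2 = 3/2
12 + 1/(3/2) = 12 + 2/3 = 38/3
2 + 1/(38/3) = 2 + 3/38 = 79/38
0 + 1/(79/38) = 0 + 38/79 = 38/79

38/79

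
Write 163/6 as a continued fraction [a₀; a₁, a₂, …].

[27; 6]

163 ÷ 6 → quotient 27, remainder 1
6 ÷ 1 → quotient 6, remainder 0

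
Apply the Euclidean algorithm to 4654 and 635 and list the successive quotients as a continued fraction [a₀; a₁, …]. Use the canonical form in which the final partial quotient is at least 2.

[7; 3, 26, 8]

4654 ÷ 635 → quotient 7, remainder 209
635 ÷ 209 → quotient 3, remainder 8
209 ÷ 8 → quotient 26, remainder 1
8 ÷ 1 → quotient 8, remainder 0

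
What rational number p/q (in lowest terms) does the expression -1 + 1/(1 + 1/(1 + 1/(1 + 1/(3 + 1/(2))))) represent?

Use the convergent recurrence hₖ = aₖ·hₖ₋₁ + hₖ₋₂ (and likewise for the denominators kₖ):
a_0 = -1: -1/1
a_1 = 1: 0/1
a_2 = 1: -1/2
a_3 = 1: -1/3
a_4 = 3: -4/11
a_5 = 2: -9/25

-9/25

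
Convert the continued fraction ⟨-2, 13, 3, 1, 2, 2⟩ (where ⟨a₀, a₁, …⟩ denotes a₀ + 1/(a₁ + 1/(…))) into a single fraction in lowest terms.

Compute successive convergents:
a_0 = -2: -2/1
a_1 = 13: -25/13
a_2 = 3: -77/40
a_3 = 1: -102/53
a_4 = 2: -281/146
a_5 = 2: -664/345

-664/345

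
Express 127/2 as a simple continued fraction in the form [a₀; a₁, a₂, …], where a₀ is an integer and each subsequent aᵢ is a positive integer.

Apply division with remainder until the remainder is 0:
127 ÷ 2 → quotient 63, remainder 1
2 ÷ 1 → quotient 2, remainder 0

[63; 2]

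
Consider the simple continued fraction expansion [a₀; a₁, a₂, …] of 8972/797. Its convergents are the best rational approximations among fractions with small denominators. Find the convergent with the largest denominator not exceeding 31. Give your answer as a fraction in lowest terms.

a_0 = 11: 11/1  (≤ bound)
a_1 = 3: 34/3  (≤ bound)
a_2 = 1: 45/4  (≤ bound)
a_3 = 7: 349/31  (≤ bound)
a_4 = 1: 394/35  (> 31, stop)

349/31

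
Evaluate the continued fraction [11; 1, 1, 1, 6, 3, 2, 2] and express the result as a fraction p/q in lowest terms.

4136/355

Start with 2.
2 + 1/(2/1) = 2 + 1/2 = 5/2
3 + 1/(5/2) = 3 + 2/5 = 17/5
6 + 1/(17/5) = 6 + 5/17 = 107/17
1 + 1/(107/17) = 1 + 17/107 = 124/107
1 + 1/(124/107) = 1 + 107/124 = 231/124
1 + 1/(231/124) = 1 + 124/231 = 355/231
11 + 1/(355/231) = 11 + 231/355 = 4136/355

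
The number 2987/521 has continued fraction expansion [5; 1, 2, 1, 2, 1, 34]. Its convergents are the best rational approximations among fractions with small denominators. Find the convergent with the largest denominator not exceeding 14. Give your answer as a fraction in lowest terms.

63/11

List convergents until the denominator exceeds the bound:
a_0 = 5: 5/1  (≤ bound)
a_1 = 1: 6/1  (≤ bound)
a_2 = 2: 17/3  (≤ bound)
a_3 = 1: 23/4  (≤ bound)
a_4 = 2: 63/11  (≤ bound)
a_5 = 1: 86/15  (> 14, stop)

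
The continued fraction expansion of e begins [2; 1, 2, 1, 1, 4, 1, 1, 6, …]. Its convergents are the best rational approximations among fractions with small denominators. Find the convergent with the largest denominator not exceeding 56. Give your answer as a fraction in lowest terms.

List convergents until the denominator exceeds the bound:
a_0 = 2: 2/1  (≤ bound)
a_1 = 1: 3/1  (≤ bound)
a_2 = 2: 8/3  (≤ bound)
a_3 = 1: 11/4  (≤ bound)
a_4 = 1: 19/7  (≤ bound)
a_5 = 4: 87/32  (≤ bound)
a_6 = 1: 106/39  (≤ bound)
a_7 = 1: 193/71  (> 56, stop)

106/39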